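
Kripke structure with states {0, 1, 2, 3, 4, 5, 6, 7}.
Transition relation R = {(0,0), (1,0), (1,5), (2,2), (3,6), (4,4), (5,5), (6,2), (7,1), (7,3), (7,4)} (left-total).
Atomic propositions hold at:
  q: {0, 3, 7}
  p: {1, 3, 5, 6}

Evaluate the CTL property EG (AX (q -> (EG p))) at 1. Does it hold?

No

EG p: greatest fixpoint, start Z0 = {1, 3, 5, 6}, keep only states in Sat with some successor in Z. Z1 = {1, 3, 5}; Z2 = {1, 5}; fixed.
Sat(EG p) = {1, 5}
Sat(q -> (EG p)) = {1, 2, 4, 5, 6}
Sat(AX (q -> (EG p))) = {s : every successor in {1, 2, 4, 5, 6}} = {2, 3, 4, 5, 6}
EG (AX (q -> (EG p))): greatest fixpoint, start Z0 = {2, 3, 4, 5, 6}, keep only states in Sat with some successor in Z. Already a fixed point.
Sat(EG (AX (q -> (EG p)))) = {2, 3, 4, 5, 6}
1 ∉ Sat(EG (AX (q -> (EG p)))) = {2, 3, 4, 5, 6}, so the formula does not hold at 1.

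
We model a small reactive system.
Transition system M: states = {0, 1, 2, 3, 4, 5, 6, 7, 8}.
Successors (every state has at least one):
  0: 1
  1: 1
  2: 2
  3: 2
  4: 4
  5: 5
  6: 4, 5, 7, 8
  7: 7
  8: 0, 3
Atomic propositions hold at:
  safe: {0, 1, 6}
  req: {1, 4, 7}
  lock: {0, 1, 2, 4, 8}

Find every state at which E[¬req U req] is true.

{0, 1, 4, 6, 7, 8}

Sat(¬req) = {0, 2, 3, 5, 6, 8}
E[¬req U req]: least fixpoint, start Z0 = Sat(req) = {1, 4, 7}, add states in Sat(¬req) with some successor in Z. Z1 = {0, 1, 4, 6, 7}; Z2 = {0, 1, 4, 6, 7, 8}; fixed.
Sat(E[¬req U req]) = {0, 1, 4, 6, 7, 8}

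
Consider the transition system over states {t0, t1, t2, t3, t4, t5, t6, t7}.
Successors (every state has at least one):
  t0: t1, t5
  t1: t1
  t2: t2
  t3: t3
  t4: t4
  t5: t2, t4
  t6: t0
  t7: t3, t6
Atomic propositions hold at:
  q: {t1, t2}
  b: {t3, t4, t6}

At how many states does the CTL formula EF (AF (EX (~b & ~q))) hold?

Sat(~b) = {t0, t1, t2, t5, t7}
Sat(~q) = {t0, t3, t4, t5, t6, t7}
Sat(~b & ~q) = {t0, t5, t7}
Sat(EX (~b & ~q)) = {s : some successor in {t0, t5, t7}} = {t0, t6}
AF (EX (~b & ~q)): least fixpoint, start Z0 = {t0, t6}, add states with every successor in Z. Already a fixed point.
Sat(AF (EX (~b & ~q))) = {t0, t6}
EF (AF (EX (~b & ~q))): least fixpoint, start Z0 = {t0, t6}, add states with some successor in Z. Z1 = {t0, t6, t7}; fixed.
Sat(EF (AF (EX (~b & ~q)))) = {t0, t6, t7}
|Sat(EF (AF (EX (~b & ~q))))| = |{t0, t6, t7}| = 3.

3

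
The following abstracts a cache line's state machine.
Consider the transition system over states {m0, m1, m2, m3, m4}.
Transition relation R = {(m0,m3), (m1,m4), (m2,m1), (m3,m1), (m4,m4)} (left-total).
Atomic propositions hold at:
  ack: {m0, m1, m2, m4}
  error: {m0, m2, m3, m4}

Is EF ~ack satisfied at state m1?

No

Sat(~ack) = {m3}
EF ~ack: least fixpoint, start Z0 = {m3}, add states with some successor in Z. Z1 = {m0, m3}; fixed.
Sat(EF ~ack) = {m0, m3}
m1 ∉ Sat(EF ~ack) = {m0, m3}, so the formula does not hold at m1.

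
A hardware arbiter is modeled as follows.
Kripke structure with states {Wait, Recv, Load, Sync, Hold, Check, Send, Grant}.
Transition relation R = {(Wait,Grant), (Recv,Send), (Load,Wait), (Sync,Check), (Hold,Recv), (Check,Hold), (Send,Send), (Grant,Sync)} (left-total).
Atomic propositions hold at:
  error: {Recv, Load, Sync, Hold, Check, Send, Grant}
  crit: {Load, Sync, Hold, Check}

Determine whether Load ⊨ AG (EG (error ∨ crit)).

No

Sat(error ∨ crit) = {Recv, Load, Sync, Hold, Check, Send, Grant}
EG (error ∨ crit): greatest fixpoint, start Z0 = {Recv, Load, Sync, Hold, Check, Send, Grant}, keep only states in Sat with some successor in Z. Z1 = {Recv, Sync, Hold, Check, Send, Grant}; fixed.
Sat(EG (error ∨ crit)) = {Recv, Sync, Hold, Check, Send, Grant}
AG (EG (error ∨ crit)): greatest fixpoint, start Z0 = {Recv, Sync, Hold, Check, Send, Grant}, keep only states in Sat with every successor in Z. Already a fixed point.
Sat(AG (EG (error ∨ crit))) = {Recv, Sync, Hold, Check, Send, Grant}
Load ∉ Sat(AG (EG (error ∨ crit))) = {Recv, Sync, Hold, Check, Send, Grant}, so the formula does not hold at Load.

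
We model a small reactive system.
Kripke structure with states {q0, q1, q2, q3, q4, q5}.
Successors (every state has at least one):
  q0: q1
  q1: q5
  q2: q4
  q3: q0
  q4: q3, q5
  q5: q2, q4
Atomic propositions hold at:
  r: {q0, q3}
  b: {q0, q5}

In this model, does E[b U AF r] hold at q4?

No

AF r: least fixpoint, start Z0 = {q0, q3}, add states with every successor in Z. Already a fixed point.
Sat(AF r) = {q0, q3}
E[b U AF r]: least fixpoint, start Z0 = Sat(AF r) = {q0, q3}, add states in Sat(b) with some successor in Z. Already a fixed point.
Sat(E[b U AF r]) = {q0, q3}
q4 ∉ Sat(E[b U AF r]) = {q0, q3}, so the formula does not hold at q4.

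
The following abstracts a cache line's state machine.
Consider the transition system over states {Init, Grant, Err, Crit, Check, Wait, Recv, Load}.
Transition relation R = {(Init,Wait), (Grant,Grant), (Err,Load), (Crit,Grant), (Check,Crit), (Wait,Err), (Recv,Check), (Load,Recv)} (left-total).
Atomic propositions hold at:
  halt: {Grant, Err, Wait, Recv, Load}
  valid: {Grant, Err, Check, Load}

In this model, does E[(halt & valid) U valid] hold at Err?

Yes

Sat(halt & valid) = {Grant, Err, Load}
E[(halt & valid) U valid]: least fixpoint, start Z0 = Sat(valid) = {Grant, Err, Check, Load}, add states in Sat(halt & valid) with some successor in Z. Already a fixed point.
Sat(E[(halt & valid) U valid]) = {Grant, Err, Check, Load}
Err ∈ Sat(E[(halt & valid) U valid]) = {Grant, Err, Check, Load}, so the formula holds at Err.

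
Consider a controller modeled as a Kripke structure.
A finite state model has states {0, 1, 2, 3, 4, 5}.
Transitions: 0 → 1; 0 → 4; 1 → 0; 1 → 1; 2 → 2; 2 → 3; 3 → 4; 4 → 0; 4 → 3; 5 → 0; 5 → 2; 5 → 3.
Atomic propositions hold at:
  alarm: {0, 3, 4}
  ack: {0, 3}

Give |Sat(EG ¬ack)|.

3

Sat(¬ack) = {1, 2, 4, 5}
EG ¬ack: greatest fixpoint, start Z0 = {1, 2, 4, 5}, keep only states in Sat with some successor in Z. Z1 = {1, 2, 5}; fixed.
Sat(EG ¬ack) = {1, 2, 5}
|Sat(EG ¬ack)| = |{1, 2, 5}| = 3.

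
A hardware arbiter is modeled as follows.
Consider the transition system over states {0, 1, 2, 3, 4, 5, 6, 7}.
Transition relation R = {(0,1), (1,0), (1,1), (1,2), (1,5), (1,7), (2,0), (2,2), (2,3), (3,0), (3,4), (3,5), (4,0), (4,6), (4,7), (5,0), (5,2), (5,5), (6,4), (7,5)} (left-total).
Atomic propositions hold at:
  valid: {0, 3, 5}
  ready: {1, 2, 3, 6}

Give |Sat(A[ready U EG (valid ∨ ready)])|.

Sat(valid ∨ ready) = {0, 1, 2, 3, 5, 6}
EG (valid ∨ ready): greatest fixpoint, start Z0 = {0, 1, 2, 3, 5, 6}, keep only states in Sat with some successor in Z. Z1 = {0, 1, 2, 3, 5}; fixed.
Sat(EG (valid ∨ ready)) = {0, 1, 2, 3, 5}
A[ready U EG (valid ∨ ready)]: least fixpoint, start Z0 = Sat(EG (valid ∨ ready)) = {0, 1, 2, 3, 5}, add states in Sat(ready) with every successor in Z. Already a fixed point.
Sat(A[ready U EG (valid ∨ ready)]) = {0, 1, 2, 3, 5}
|Sat(A[ready U EG (valid ∨ ready)])| = |{0, 1, 2, 3, 5}| = 5.

5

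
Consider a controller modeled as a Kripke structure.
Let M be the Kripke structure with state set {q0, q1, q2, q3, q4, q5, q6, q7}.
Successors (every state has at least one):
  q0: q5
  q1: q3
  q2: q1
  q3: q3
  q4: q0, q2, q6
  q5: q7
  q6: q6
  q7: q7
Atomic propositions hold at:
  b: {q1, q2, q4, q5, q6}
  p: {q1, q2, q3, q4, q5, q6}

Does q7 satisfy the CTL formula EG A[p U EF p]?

EF p: least fixpoint, start Z0 = {q1, q2, q3, q4, q5, q6}, add states with some successor in Z. Z1 = {q0, q1, q2, q3, q4, q5, q6}; fixed.
Sat(EF p) = {q0, q1, q2, q3, q4, q5, q6}
A[p U EF p]: least fixpoint, start Z0 = Sat(EF p) = {q0, q1, q2, q3, q4, q5, q6}, add states in Sat(p) with every successor in Z. Already a fixed point.
Sat(A[p U EF p]) = {q0, q1, q2, q3, q4, q5, q6}
EG A[p U EF p]: greatest fixpoint, start Z0 = {q0, q1, q2, q3, q4, q5, q6}, keep only states in Sat with some successor in Z. Z1 = {q0, q1, q2, q3, q4, q6}; Z2 = {q1, q2, q3, q4, q6}; fixed.
Sat(EG A[p U EF p]) = {q1, q2, q3, q4, q6}
q7 ∉ Sat(EG A[p U EF p]) = {q1, q2, q3, q4, q6}, so the formula does not hold at q7.

No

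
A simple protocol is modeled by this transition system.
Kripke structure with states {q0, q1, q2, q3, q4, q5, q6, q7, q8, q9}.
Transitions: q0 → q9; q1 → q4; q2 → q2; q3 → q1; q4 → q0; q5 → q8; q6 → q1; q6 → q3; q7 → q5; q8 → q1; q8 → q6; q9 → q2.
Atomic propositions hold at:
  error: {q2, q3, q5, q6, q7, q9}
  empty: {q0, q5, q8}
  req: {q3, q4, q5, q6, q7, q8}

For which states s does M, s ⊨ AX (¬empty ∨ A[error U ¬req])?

{q0, q1, q2, q3, q4, q6, q8, q9}

Sat(¬empty) = {q1, q2, q3, q4, q6, q7, q9}
Sat(¬req) = {q0, q1, q2, q9}
A[error U ¬req]: least fixpoint, start Z0 = Sat(¬req) = {q0, q1, q2, q9}, add states in Sat(error) with every successor in Z. Z1 = {q0, q1, q2, q3, q9}; Z2 = {q0, q1, q2, q3, q6, q9}; fixed.
Sat(A[error U ¬req]) = {q0, q1, q2, q3, q6, q9}
Sat(¬empty ∨ A[error U ¬req]) = {q0, q1, q2, q3, q4, q6, q7, q9}
Sat(AX (¬empty ∨ A[error U ¬req])) = {s : every successor in {q0, q1, q2, q3, q4, q6, q7, q9}} = {q0, q1, q2, q3, q4, q6, q8, q9}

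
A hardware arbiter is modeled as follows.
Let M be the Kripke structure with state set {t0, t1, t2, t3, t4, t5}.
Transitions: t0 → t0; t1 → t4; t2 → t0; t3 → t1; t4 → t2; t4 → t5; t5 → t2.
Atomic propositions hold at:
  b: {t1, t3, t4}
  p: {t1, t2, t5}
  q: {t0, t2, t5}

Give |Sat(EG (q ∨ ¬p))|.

4

Sat(¬p) = {t0, t3, t4}
Sat(q ∨ ¬p) = {t0, t2, t3, t4, t5}
EG (q ∨ ¬p): greatest fixpoint, start Z0 = {t0, t2, t3, t4, t5}, keep only states in Sat with some successor in Z. Z1 = {t0, t2, t4, t5}; fixed.
Sat(EG (q ∨ ¬p)) = {t0, t2, t4, t5}
|Sat(EG (q ∨ ¬p))| = |{t0, t2, t4, t5}| = 4.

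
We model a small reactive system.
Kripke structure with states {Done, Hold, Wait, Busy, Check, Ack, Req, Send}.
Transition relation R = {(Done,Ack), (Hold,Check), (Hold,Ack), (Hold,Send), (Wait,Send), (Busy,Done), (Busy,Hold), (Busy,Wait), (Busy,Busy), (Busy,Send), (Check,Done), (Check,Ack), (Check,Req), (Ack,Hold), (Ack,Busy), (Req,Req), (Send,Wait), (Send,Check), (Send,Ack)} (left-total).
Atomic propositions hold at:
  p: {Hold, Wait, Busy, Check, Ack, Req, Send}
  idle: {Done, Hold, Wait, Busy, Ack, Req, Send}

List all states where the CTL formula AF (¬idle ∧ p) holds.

Sat(¬idle) = {Check}
Sat(¬idle ∧ p) = {Check}
AF (¬idle ∧ p): least fixpoint, start Z0 = {Check}, add states with every successor in Z. Already a fixed point.
Sat(AF (¬idle ∧ p)) = {Check}

{Check}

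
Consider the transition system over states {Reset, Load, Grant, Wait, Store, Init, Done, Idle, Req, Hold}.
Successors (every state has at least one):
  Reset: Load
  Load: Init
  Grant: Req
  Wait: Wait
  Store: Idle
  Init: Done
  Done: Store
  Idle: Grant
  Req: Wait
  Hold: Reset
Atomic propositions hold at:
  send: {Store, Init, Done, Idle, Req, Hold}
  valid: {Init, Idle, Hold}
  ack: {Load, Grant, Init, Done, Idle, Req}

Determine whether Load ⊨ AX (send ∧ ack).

Sat(send ∧ ack) = {Init, Done, Idle, Req}
Sat(AX (send ∧ ack)) = {s : every successor in {Init, Done, Idle, Req}} = {Load, Grant, Store, Init}
Load ∈ Sat(AX (send ∧ ack)) = {Load, Grant, Store, Init}, so the formula holds at Load.

Yes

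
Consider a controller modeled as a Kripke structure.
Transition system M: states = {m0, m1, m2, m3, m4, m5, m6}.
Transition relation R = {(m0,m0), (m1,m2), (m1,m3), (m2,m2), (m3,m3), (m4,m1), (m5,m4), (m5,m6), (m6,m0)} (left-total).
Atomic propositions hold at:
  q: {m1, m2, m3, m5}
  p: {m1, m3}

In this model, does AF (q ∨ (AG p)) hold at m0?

No

AG p: greatest fixpoint, start Z0 = {m1, m3}, keep only states in Sat with every successor in Z. Z1 = {m3}; fixed.
Sat(AG p) = {m3}
Sat(q ∨ (AG p)) = {m1, m2, m3, m5}
AF (q ∨ (AG p)): least fixpoint, start Z0 = {m1, m2, m3, m5}, add states with every successor in Z. Z1 = {m1, m2, m3, m4, m5}; fixed.
Sat(AF (q ∨ (AG p))) = {m1, m2, m3, m4, m5}
m0 ∉ Sat(AF (q ∨ (AG p))) = {m1, m2, m3, m4, m5}, so the formula does not hold at m0.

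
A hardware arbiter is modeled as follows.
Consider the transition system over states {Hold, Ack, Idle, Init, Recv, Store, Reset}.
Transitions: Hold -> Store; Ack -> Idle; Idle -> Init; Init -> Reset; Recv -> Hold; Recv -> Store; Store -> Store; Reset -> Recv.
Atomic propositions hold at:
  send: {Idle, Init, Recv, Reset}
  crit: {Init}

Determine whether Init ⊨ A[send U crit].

A[send U crit]: least fixpoint, start Z0 = Sat(crit) = {Init}, add states in Sat(send) with every successor in Z. Z1 = {Idle, Init}; fixed.
Sat(A[send U crit]) = {Idle, Init}
Init ∈ Sat(A[send U crit]) = {Idle, Init}, so the formula holds at Init.

Yes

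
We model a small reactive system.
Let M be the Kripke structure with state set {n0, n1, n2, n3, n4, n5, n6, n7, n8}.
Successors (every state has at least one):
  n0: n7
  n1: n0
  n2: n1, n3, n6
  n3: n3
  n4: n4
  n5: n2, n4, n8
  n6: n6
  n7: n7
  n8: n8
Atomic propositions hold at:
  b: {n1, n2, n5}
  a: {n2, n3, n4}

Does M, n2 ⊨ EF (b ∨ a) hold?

Sat(b ∨ a) = {n1, n2, n3, n4, n5}
EF (b ∨ a): least fixpoint, start Z0 = {n1, n2, n3, n4, n5}, add states with some successor in Z. Already a fixed point.
Sat(EF (b ∨ a)) = {n1, n2, n3, n4, n5}
n2 ∈ Sat(EF (b ∨ a)) = {n1, n2, n3, n4, n5}, so the formula holds at n2.

Yes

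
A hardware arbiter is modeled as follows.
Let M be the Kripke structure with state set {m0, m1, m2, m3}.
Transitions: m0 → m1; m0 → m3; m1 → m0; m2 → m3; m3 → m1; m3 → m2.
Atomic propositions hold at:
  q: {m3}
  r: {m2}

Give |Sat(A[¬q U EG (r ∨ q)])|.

Sat(¬q) = {m0, m1, m2}
Sat(r ∨ q) = {m2, m3}
EG (r ∨ q): greatest fixpoint, start Z0 = {m2, m3}, keep only states in Sat with some successor in Z. Already a fixed point.
Sat(EG (r ∨ q)) = {m2, m3}
A[¬q U EG (r ∨ q)]: least fixpoint, start Z0 = Sat(EG (r ∨ q)) = {m2, m3}, add states in Sat(¬q) with every successor in Z. Already a fixed point.
Sat(A[¬q U EG (r ∨ q)]) = {m2, m3}
|Sat(A[¬q U EG (r ∨ q)])| = |{m2, m3}| = 2.

2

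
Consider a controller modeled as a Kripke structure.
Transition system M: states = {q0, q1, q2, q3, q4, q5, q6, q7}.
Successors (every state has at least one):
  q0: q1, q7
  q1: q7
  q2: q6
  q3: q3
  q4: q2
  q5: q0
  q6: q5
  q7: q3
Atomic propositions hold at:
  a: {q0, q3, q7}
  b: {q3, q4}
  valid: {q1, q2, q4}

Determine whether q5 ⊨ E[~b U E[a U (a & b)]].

Yes

Sat(~b) = {q0, q1, q2, q5, q6, q7}
Sat(a & b) = {q3}
E[a U (a & b)]: least fixpoint, start Z0 = Sat((a & b)) = {q3}, add states in Sat(a) with some successor in Z. Z1 = {q3, q7}; Z2 = {q0, q3, q7}; fixed.
Sat(E[a U (a & b)]) = {q0, q3, q7}
E[~b U E[a U (a & b)]]: least fixpoint, start Z0 = Sat(E[a U (a & b)]) = {q0, q3, q7}, add states in Sat(~b) with some successor in Z. Z1 = {q0, q1, q3, q5, q7}; Z2 = {q0, q1, q3, q5, q6, q7}; Z3 = {q0, q1, q2, q3, q5, q6, q7}; fixed.
Sat(E[~b U E[a U (a & b)]]) = {q0, q1, q2, q3, q5, q6, q7}
q5 ∈ Sat(E[~b U E[a U (a & b)]]) = {q0, q1, q2, q3, q5, q6, q7}, so the formula holds at q5.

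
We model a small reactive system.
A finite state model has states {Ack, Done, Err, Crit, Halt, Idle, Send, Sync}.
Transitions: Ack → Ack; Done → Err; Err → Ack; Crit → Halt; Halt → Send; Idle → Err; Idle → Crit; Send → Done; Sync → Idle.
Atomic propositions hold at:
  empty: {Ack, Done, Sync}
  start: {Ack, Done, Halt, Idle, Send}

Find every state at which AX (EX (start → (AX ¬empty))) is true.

Sat(¬empty) = {Err, Crit, Halt, Idle, Send}
Sat(AX ¬empty) = {s : every successor in {Err, Crit, Halt, Idle, Send}} = {Done, Crit, Halt, Idle, Sync}
Sat(start → (AX ¬empty)) = {Done, Err, Crit, Halt, Idle, Sync}
Sat(EX (start → (AX ¬empty))) = {s : some successor in {Done, Err, Crit, Halt, Idle, Sync}} = {Done, Crit, Idle, Send, Sync}
Sat(AX (EX (start → (AX ¬empty)))) = {s : every successor in {Done, Crit, Idle, Send, Sync}} = {Halt, Send, Sync}

{Halt, Send, Sync}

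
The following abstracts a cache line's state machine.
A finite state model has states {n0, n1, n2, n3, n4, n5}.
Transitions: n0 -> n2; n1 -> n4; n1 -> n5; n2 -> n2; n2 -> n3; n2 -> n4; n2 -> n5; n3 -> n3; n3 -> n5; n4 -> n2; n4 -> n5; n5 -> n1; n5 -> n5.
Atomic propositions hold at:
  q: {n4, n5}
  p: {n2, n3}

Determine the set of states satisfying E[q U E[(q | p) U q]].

{n2, n3, n4, n5}

Sat(q | p) = {n2, n3, n4, n5}
E[(q | p) U q]: least fixpoint, start Z0 = Sat(q) = {n4, n5}, add states in Sat(q | p) with some successor in Z. Z1 = {n2, n3, n4, n5}; fixed.
Sat(E[(q | p) U q]) = {n2, n3, n4, n5}
E[q U E[(q | p) U q]]: least fixpoint, start Z0 = Sat(E[(q | p) U q]) = {n2, n3, n4, n5}, add states in Sat(q) with some successor in Z. Already a fixed point.
Sat(E[q U E[(q | p) U q]]) = {n2, n3, n4, n5}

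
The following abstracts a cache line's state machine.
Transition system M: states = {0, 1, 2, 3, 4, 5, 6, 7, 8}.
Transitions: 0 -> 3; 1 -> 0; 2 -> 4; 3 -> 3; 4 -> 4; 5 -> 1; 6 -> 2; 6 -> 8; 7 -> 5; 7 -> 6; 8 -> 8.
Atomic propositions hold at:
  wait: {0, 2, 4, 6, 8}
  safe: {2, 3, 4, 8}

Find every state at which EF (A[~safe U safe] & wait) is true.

Sat(~safe) = {0, 1, 5, 6, 7}
A[~safe U safe]: least fixpoint, start Z0 = Sat(safe) = {2, 3, 4, 8}, add states in Sat(~safe) with every successor in Z. Z1 = {0, 2, 3, 4, 6, 8}; Z2 = {0, 1, 2, 3, 4, 6, 8}; Z3 = {0, 1, 2, 3, 4, 5, 6, 8}; Z4 = {0, 1, 2, 3, 4, 5, 6, 7, 8}; fixed.
Sat(A[~safe U safe]) = {0, 1, 2, 3, 4, 5, 6, 7, 8}
Sat(A[~safe U safe] & wait) = {0, 2, 4, 6, 8}
EF (A[~safe U safe] & wait): least fixpoint, start Z0 = {0, 2, 4, 6, 8}, add states with some successor in Z. Z1 = {0, 1, 2, 4, 6, 7, 8}; Z2 = {0, 1, 2, 4, 5, 6, 7, 8}; fixed.
Sat(EF (A[~safe U safe] & wait)) = {0, 1, 2, 4, 5, 6, 7, 8}

{0, 1, 2, 4, 5, 6, 7, 8}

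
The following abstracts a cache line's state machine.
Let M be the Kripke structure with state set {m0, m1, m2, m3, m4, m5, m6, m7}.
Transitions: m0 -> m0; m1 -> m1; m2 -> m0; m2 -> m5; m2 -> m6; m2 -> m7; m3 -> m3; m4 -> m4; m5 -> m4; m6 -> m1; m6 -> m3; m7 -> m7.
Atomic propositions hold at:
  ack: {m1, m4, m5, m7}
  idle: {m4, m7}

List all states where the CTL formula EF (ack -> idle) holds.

{m0, m2, m3, m4, m5, m6, m7}

Sat(ack -> idle) = {m0, m2, m3, m4, m6, m7}
EF (ack -> idle): least fixpoint, start Z0 = {m0, m2, m3, m4, m6, m7}, add states with some successor in Z. Z1 = {m0, m2, m3, m4, m5, m6, m7}; fixed.
Sat(EF (ack -> idle)) = {m0, m2, m3, m4, m5, m6, m7}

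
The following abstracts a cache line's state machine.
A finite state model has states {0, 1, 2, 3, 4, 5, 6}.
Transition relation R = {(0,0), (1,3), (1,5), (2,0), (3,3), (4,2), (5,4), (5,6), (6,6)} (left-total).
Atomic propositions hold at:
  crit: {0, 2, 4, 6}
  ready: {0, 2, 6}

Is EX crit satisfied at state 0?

Sat(EX crit) = {s : some successor in {0, 2, 4, 6}} = {0, 2, 4, 5, 6}
0 ∈ Sat(EX crit) = {0, 2, 4, 5, 6}, so the formula holds at 0.

Yes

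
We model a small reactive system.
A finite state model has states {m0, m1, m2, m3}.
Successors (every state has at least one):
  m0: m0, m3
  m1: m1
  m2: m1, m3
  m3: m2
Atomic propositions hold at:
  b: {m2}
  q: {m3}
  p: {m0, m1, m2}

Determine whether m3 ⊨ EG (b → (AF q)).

AF q: least fixpoint, start Z0 = {m3}, add states with every successor in Z. Already a fixed point.
Sat(AF q) = {m3}
Sat(b → (AF q)) = {m0, m1, m3}
EG (b → (AF q)): greatest fixpoint, start Z0 = {m0, m1, m3}, keep only states in Sat with some successor in Z. Z1 = {m0, m1}; fixed.
Sat(EG (b → (AF q))) = {m0, m1}
m3 ∉ Sat(EG (b → (AF q))) = {m0, m1}, so the formula does not hold at m3.

No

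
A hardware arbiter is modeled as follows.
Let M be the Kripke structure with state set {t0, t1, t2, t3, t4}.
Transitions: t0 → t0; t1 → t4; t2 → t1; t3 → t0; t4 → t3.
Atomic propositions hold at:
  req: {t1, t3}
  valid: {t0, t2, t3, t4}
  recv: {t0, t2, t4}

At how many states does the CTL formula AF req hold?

4

AF req: least fixpoint, start Z0 = {t1, t3}, add states with every successor in Z. Z1 = {t1, t2, t3, t4}; fixed.
Sat(AF req) = {t1, t2, t3, t4}
|Sat(AF req)| = |{t1, t2, t3, t4}| = 4.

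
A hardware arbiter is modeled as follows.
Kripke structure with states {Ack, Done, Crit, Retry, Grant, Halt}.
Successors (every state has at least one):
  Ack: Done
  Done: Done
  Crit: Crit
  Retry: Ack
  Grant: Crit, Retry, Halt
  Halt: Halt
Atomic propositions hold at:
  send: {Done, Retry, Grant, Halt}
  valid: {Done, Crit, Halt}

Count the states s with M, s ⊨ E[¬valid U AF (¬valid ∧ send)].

2

Sat(¬valid) = {Ack, Retry, Grant}
Sat(¬valid ∧ send) = {Retry, Grant}
AF (¬valid ∧ send): least fixpoint, start Z0 = {Retry, Grant}, add states with every successor in Z. Already a fixed point.
Sat(AF (¬valid ∧ send)) = {Retry, Grant}
E[¬valid U AF (¬valid ∧ send)]: least fixpoint, start Z0 = Sat(AF (¬valid ∧ send)) = {Retry, Grant}, add states in Sat(¬valid) with some successor in Z. Already a fixed point.
Sat(E[¬valid U AF (¬valid ∧ send)]) = {Retry, Grant}
|Sat(E[¬valid U AF (¬valid ∧ send)])| = |{Retry, Grant}| = 2.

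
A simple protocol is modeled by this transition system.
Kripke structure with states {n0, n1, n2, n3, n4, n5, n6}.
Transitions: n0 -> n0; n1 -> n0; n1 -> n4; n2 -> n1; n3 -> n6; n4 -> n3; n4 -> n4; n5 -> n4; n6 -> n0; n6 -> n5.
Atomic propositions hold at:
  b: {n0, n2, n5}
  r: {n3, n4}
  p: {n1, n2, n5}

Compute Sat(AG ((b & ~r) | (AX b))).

Sat(~r) = {n0, n1, n2, n5, n6}
Sat(b & ~r) = {n0, n2, n5}
Sat(AX b) = {s : every successor in {n0, n2, n5}} = {n0, n6}
Sat((b & ~r) | (AX b)) = {n0, n2, n5, n6}
AG ((b & ~r) | (AX b)): greatest fixpoint, start Z0 = {n0, n2, n5, n6}, keep only states in Sat with every successor in Z. Z1 = {n0, n6}; Z2 = {n0}; fixed.
Sat(AG ((b & ~r) | (AX b))) = {n0}

{n0}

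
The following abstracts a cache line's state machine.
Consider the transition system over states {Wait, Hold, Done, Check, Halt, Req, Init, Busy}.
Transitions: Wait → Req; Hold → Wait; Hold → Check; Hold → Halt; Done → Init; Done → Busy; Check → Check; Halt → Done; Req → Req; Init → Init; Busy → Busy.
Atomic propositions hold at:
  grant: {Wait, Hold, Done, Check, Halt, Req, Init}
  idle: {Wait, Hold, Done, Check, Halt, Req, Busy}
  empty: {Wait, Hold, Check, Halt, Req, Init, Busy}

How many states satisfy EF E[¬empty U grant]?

Sat(¬empty) = {Done}
E[¬empty U grant]: least fixpoint, start Z0 = Sat(grant) = {Wait, Hold, Done, Check, Halt, Req, Init}, add states in Sat(¬empty) with some successor in Z. Already a fixed point.
Sat(E[¬empty U grant]) = {Wait, Hold, Done, Check, Halt, Req, Init}
EF E[¬empty U grant]: least fixpoint, start Z0 = {Wait, Hold, Done, Check, Halt, Req, Init}, add states with some successor in Z. Already a fixed point.
Sat(EF E[¬empty U grant]) = {Wait, Hold, Done, Check, Halt, Req, Init}
|Sat(EF E[¬empty U grant])| = |{Wait, Hold, Done, Check, Halt, Req, Init}| = 7.

7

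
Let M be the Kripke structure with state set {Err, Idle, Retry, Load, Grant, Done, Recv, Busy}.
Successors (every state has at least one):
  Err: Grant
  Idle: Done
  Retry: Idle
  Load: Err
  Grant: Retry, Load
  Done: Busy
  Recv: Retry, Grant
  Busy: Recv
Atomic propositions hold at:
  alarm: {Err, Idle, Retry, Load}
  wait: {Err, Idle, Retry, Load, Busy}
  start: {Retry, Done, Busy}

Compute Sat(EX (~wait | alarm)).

{Err, Idle, Retry, Load, Grant, Recv, Busy}

Sat(~wait) = {Grant, Done, Recv}
Sat(~wait | alarm) = {Err, Idle, Retry, Load, Grant, Done, Recv}
Sat(EX (~wait | alarm)) = {s : some successor in {Err, Idle, Retry, Load, Grant, Done, Recv}} = {Err, Idle, Retry, Load, Grant, Recv, Busy}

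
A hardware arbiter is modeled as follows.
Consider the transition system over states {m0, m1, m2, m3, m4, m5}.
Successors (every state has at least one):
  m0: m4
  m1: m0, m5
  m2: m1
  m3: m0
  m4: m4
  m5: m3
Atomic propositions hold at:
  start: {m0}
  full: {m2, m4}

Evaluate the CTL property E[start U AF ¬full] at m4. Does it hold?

No

Sat(¬full) = {m0, m1, m3, m5}
AF ¬full: least fixpoint, start Z0 = {m0, m1, m3, m5}, add states with every successor in Z. Z1 = {m0, m1, m2, m3, m5}; fixed.
Sat(AF ¬full) = {m0, m1, m2, m3, m5}
E[start U AF ¬full]: least fixpoint, start Z0 = Sat(AF ¬full) = {m0, m1, m2, m3, m5}, add states in Sat(start) with some successor in Z. Already a fixed point.
Sat(E[start U AF ¬full]) = {m0, m1, m2, m3, m5}
m4 ∉ Sat(E[start U AF ¬full]) = {m0, m1, m2, m3, m5}, so the formula does not hold at m4.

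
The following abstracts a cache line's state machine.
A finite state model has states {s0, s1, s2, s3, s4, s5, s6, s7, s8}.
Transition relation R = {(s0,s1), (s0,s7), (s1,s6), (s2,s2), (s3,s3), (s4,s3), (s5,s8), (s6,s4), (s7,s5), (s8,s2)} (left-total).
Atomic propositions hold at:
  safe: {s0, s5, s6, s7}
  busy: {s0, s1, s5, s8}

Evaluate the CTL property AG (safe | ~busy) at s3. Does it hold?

Yes

Sat(~busy) = {s2, s3, s4, s6, s7}
Sat(safe | ~busy) = {s0, s2, s3, s4, s5, s6, s7}
AG (safe | ~busy): greatest fixpoint, start Z0 = {s0, s2, s3, s4, s5, s6, s7}, keep only states in Sat with every successor in Z. Z1 = {s2, s3, s4, s6, s7}; Z2 = {s2, s3, s4, s6}; fixed.
Sat(AG (safe | ~busy)) = {s2, s3, s4, s6}
s3 ∈ Sat(AG (safe | ~busy)) = {s2, s3, s4, s6}, so the formula holds at s3.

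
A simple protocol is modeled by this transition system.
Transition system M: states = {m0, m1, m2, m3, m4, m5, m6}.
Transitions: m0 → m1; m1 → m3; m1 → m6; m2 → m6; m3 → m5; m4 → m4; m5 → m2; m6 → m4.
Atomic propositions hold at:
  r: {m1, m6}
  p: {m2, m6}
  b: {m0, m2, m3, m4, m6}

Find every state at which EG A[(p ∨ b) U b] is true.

Sat(p ∨ b) = {m0, m2, m3, m4, m6}
A[(p ∨ b) U b]: least fixpoint, start Z0 = Sat(b) = {m0, m2, m3, m4, m6}, add states in Sat(p ∨ b) with every successor in Z. Already a fixed point.
Sat(A[(p ∨ b) U b]) = {m0, m2, m3, m4, m6}
EG A[(p ∨ b) U b]: greatest fixpoint, start Z0 = {m0, m2, m3, m4, m6}, keep only states in Sat with some successor in Z. Z1 = {m2, m4, m6}; fixed.
Sat(EG A[(p ∨ b) U b]) = {m2, m4, m6}

{m2, m4, m6}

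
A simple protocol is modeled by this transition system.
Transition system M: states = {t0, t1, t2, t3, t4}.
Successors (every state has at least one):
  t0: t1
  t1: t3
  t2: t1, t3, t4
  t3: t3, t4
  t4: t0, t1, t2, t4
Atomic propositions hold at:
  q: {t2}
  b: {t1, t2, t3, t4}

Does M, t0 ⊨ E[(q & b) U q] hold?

No

Sat(q & b) = {t2}
E[(q & b) U q]: least fixpoint, start Z0 = Sat(q) = {t2}, add states in Sat(q & b) with some successor in Z. Already a fixed point.
Sat(E[(q & b) U q]) = {t2}
t0 ∉ Sat(E[(q & b) U q]) = {t2}, so the formula does not hold at t0.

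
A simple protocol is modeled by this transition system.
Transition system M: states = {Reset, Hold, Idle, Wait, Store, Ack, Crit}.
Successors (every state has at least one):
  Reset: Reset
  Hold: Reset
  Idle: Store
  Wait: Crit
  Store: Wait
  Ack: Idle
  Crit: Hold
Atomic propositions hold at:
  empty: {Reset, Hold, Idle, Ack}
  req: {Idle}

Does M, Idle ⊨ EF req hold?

Yes

EF req: least fixpoint, start Z0 = {Idle}, add states with some successor in Z. Z1 = {Idle, Ack}; fixed.
Sat(EF req) = {Idle, Ack}
Idle ∈ Sat(EF req) = {Idle, Ack}, so the formula holds at Idle.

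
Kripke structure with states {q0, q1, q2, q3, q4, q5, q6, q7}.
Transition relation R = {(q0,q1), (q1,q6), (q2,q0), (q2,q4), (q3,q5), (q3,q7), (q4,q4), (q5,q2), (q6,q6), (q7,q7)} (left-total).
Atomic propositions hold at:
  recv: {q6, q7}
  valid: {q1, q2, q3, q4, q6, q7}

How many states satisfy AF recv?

4

AF recv: least fixpoint, start Z0 = {q6, q7}, add states with every successor in Z. Z1 = {q1, q6, q7}; Z2 = {q0, q1, q6, q7}; fixed.
Sat(AF recv) = {q0, q1, q6, q7}
|Sat(AF recv)| = |{q0, q1, q6, q7}| = 4.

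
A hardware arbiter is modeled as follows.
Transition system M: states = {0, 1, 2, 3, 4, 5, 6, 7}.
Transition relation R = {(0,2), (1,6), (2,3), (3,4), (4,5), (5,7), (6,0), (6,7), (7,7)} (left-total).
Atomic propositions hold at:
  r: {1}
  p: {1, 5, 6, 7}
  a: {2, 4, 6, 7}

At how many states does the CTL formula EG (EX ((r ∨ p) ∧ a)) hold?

4

Sat(r ∨ p) = {1, 5, 6, 7}
Sat((r ∨ p) ∧ a) = {6, 7}
Sat(EX ((r ∨ p) ∧ a)) = {s : some successor in {6, 7}} = {1, 5, 6, 7}
EG (EX ((r ∨ p) ∧ a)): greatest fixpoint, start Z0 = {1, 5, 6, 7}, keep only states in Sat with some successor in Z. Already a fixed point.
Sat(EG (EX ((r ∨ p) ∧ a))) = {1, 5, 6, 7}
|Sat(EG (EX ((r ∨ p) ∧ a)))| = |{1, 5, 6, 7}| = 4.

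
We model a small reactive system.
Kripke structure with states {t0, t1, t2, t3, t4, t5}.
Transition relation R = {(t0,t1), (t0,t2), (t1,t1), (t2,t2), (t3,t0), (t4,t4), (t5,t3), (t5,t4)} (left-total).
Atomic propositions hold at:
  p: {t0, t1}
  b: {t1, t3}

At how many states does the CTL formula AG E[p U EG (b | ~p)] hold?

Sat(~p) = {t2, t3, t4, t5}
Sat(b | ~p) = {t1, t2, t3, t4, t5}
EG (b | ~p): greatest fixpoint, start Z0 = {t1, t2, t3, t4, t5}, keep only states in Sat with some successor in Z. Z1 = {t1, t2, t4, t5}; fixed.
Sat(EG (b | ~p)) = {t1, t2, t4, t5}
E[p U EG (b | ~p)]: least fixpoint, start Z0 = Sat(EG (b | ~p)) = {t1, t2, t4, t5}, add states in Sat(p) with some successor in Z. Z1 = {t0, t1, t2, t4, t5}; fixed.
Sat(E[p U EG (b | ~p)]) = {t0, t1, t2, t4, t5}
AG E[p U EG (b | ~p)]: greatest fixpoint, start Z0 = {t0, t1, t2, t4, t5}, keep only states in Sat with every successor in Z. Z1 = {t0, t1, t2, t4}; fixed.
Sat(AG E[p U EG (b | ~p)]) = {t0, t1, t2, t4}
|Sat(AG E[p U EG (b | ~p)])| = |{t0, t1, t2, t4}| = 4.

4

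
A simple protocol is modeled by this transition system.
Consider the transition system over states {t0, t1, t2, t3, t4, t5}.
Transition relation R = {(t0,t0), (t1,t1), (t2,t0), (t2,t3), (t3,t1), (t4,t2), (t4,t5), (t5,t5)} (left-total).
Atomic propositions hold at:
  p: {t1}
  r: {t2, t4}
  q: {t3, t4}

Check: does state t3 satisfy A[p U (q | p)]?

Sat(q | p) = {t1, t3, t4}
A[p U (q | p)]: least fixpoint, start Z0 = Sat((q | p)) = {t1, t3, t4}, add states in Sat(p) with every successor in Z. Already a fixed point.
Sat(A[p U (q | p)]) = {t1, t3, t4}
t3 ∈ Sat(A[p U (q | p)]) = {t1, t3, t4}, so the formula holds at t3.

Yes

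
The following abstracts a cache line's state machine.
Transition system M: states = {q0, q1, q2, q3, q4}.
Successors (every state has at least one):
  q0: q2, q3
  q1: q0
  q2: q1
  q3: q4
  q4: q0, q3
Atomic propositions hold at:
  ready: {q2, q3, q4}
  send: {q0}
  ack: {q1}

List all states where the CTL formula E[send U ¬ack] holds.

{q0, q2, q3, q4}

Sat(¬ack) = {q0, q2, q3, q4}
E[send U ¬ack]: least fixpoint, start Z0 = Sat(¬ack) = {q0, q2, q3, q4}, add states in Sat(send) with some successor in Z. Already a fixed point.
Sat(E[send U ¬ack]) = {q0, q2, q3, q4}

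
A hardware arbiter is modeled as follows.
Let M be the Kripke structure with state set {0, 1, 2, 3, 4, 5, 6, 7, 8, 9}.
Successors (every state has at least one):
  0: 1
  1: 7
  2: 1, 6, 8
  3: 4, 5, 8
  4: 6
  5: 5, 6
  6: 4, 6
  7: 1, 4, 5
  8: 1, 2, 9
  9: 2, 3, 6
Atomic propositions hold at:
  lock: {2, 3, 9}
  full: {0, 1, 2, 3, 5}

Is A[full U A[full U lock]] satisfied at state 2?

Yes

A[full U lock]: least fixpoint, start Z0 = Sat(lock) = {2, 3, 9}, add states in Sat(full) with every successor in Z. Already a fixed point.
Sat(A[full U lock]) = {2, 3, 9}
A[full U A[full U lock]]: least fixpoint, start Z0 = Sat(A[full U lock]) = {2, 3, 9}, add states in Sat(full) with every successor in Z. Already a fixed point.
Sat(A[full U A[full U lock]]) = {2, 3, 9}
2 ∈ Sat(A[full U A[full U lock]]) = {2, 3, 9}, so the formula holds at 2.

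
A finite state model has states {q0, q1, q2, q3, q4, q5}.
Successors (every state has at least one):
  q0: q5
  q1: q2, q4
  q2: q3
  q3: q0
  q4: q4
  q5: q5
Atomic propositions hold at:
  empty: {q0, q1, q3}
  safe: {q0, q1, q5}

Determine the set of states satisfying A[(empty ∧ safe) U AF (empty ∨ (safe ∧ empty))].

Sat(empty ∧ safe) = {q0, q1}
Sat(safe ∧ empty) = {q0, q1}
Sat(empty ∨ (safe ∧ empty)) = {q0, q1, q3}
AF (empty ∨ (safe ∧ empty)): least fixpoint, start Z0 = {q0, q1, q3}, add states with every successor in Z. Z1 = {q0, q1, q2, q3}; fixed.
Sat(AF (empty ∨ (safe ∧ empty))) = {q0, q1, q2, q3}
A[(empty ∧ safe) U AF (empty ∨ (safe ∧ empty))]: least fixpoint, start Z0 = Sat(AF (empty ∨ (safe ∧ empty))) = {q0, q1, q2, q3}, add states in Sat(empty ∧ safe) with every successor in Z. Already a fixed point.
Sat(A[(empty ∧ safe) U AF (empty ∨ (safe ∧ empty))]) = {q0, q1, q2, q3}

{q0, q1, q2, q3}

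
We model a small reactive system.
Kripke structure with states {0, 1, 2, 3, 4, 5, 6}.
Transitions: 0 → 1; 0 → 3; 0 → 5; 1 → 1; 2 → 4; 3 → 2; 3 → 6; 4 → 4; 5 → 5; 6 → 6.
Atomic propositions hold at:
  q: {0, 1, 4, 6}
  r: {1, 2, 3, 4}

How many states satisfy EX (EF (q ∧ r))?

5

Sat(q ∧ r) = {1, 4}
EF (q ∧ r): least fixpoint, start Z0 = {1, 4}, add states with some successor in Z. Z1 = {0, 1, 2, 4}; Z2 = {0, 1, 2, 3, 4}; fixed.
Sat(EF (q ∧ r)) = {0, 1, 2, 3, 4}
Sat(EX (EF (q ∧ r))) = {s : some successor in {0, 1, 2, 3, 4}} = {0, 1, 2, 3, 4}
|Sat(EX (EF (q ∧ r)))| = |{0, 1, 2, 3, 4}| = 5.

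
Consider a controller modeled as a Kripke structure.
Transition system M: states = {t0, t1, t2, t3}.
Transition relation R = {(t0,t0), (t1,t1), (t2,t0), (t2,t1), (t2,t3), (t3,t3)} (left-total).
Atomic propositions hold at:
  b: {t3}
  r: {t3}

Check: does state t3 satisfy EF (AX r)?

Yes

Sat(AX r) = {s : every successor in {t3}} = {t3}
EF (AX r): least fixpoint, start Z0 = {t3}, add states with some successor in Z. Z1 = {t2, t3}; fixed.
Sat(EF (AX r)) = {t2, t3}
t3 ∈ Sat(EF (AX r)) = {t2, t3}, so the formula holds at t3.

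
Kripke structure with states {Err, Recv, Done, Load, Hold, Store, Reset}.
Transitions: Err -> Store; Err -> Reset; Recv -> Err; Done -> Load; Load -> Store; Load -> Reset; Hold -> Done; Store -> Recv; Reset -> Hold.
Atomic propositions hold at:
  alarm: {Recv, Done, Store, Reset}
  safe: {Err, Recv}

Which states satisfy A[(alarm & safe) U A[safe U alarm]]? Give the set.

{Err, Recv, Done, Store, Reset}

Sat(alarm & safe) = {Recv}
A[safe U alarm]: least fixpoint, start Z0 = Sat(alarm) = {Recv, Done, Store, Reset}, add states in Sat(safe) with every successor in Z. Z1 = {Err, Recv, Done, Store, Reset}; fixed.
Sat(A[safe U alarm]) = {Err, Recv, Done, Store, Reset}
A[(alarm & safe) U A[safe U alarm]]: least fixpoint, start Z0 = Sat(A[safe U alarm]) = {Err, Recv, Done, Store, Reset}, add states in Sat(alarm & safe) with every successor in Z. Already a fixed point.
Sat(A[(alarm & safe) U A[safe U alarm]]) = {Err, Recv, Done, Store, Reset}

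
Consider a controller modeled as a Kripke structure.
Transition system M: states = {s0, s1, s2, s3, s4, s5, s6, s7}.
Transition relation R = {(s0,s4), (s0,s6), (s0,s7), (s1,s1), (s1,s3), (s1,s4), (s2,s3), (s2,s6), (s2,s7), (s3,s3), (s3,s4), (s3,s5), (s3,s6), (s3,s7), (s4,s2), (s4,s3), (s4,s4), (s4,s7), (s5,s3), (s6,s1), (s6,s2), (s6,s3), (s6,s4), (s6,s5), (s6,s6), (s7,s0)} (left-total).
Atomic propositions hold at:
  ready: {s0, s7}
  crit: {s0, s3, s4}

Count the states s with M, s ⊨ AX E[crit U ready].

E[crit U ready]: least fixpoint, start Z0 = Sat(ready) = {s0, s7}, add states in Sat(crit) with some successor in Z. Z1 = {s0, s3, s4, s7}; fixed.
Sat(E[crit U ready]) = {s0, s3, s4, s7}
Sat(AX E[crit U ready]) = {s : every successor in {s0, s3, s4, s7}} = {s5, s7}
|Sat(AX E[crit U ready])| = |{s5, s7}| = 2.

2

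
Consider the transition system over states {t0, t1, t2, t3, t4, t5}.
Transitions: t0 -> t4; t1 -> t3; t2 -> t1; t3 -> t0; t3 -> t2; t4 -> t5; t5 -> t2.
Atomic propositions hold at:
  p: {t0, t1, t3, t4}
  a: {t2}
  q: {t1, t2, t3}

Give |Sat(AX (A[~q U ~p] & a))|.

1

Sat(~q) = {t0, t4, t5}
Sat(~p) = {t2, t5}
A[~q U ~p]: least fixpoint, start Z0 = Sat(~p) = {t2, t5}, add states in Sat(~q) with every successor in Z. Z1 = {t2, t4, t5}; Z2 = {t0, t2, t4, t5}; fixed.
Sat(A[~q U ~p]) = {t0, t2, t4, t5}
Sat(A[~q U ~p] & a) = {t2}
Sat(AX (A[~q U ~p] & a)) = {s : every successor in {t2}} = {t5}
|Sat(AX (A[~q U ~p] & a))| = |{t5}| = 1.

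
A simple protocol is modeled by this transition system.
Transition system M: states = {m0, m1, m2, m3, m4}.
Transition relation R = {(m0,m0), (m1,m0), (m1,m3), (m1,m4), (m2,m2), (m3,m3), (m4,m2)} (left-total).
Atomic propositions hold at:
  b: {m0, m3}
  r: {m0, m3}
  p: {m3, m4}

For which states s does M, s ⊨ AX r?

{m0, m3}

Sat(AX r) = {s : every successor in {m0, m3}} = {m0, m3}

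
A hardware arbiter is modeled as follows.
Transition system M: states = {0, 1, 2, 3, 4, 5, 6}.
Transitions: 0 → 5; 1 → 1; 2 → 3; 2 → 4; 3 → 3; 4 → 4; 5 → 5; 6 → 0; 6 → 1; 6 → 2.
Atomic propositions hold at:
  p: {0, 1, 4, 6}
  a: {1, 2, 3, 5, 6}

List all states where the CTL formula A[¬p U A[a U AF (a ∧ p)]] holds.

{1, 6}

Sat(¬p) = {2, 3, 5}
Sat(a ∧ p) = {1, 6}
AF (a ∧ p): least fixpoint, start Z0 = {1, 6}, add states with every successor in Z. Already a fixed point.
Sat(AF (a ∧ p)) = {1, 6}
A[a U AF (a ∧ p)]: least fixpoint, start Z0 = Sat(AF (a ∧ p)) = {1, 6}, add states in Sat(a) with every successor in Z. Already a fixed point.
Sat(A[a U AF (a ∧ p)]) = {1, 6}
A[¬p U A[a U AF (a ∧ p)]]: least fixpoint, start Z0 = Sat(A[a U AF (a ∧ p)]) = {1, 6}, add states in Sat(¬p) with every successor in Z. Already a fixed point.
Sat(A[¬p U A[a U AF (a ∧ p)]]) = {1, 6}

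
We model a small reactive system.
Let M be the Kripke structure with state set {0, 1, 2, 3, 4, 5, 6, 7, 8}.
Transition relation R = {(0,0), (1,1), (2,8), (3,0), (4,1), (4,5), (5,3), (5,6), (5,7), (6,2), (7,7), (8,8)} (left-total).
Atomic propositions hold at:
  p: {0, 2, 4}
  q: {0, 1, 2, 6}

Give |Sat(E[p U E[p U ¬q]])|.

Sat(¬q) = {3, 4, 5, 7, 8}
E[p U ¬q]: least fixpoint, start Z0 = Sat(¬q) = {3, 4, 5, 7, 8}, add states in Sat(p) with some successor in Z. Z1 = {2, 3, 4, 5, 7, 8}; fixed.
Sat(E[p U ¬q]) = {2, 3, 4, 5, 7, 8}
E[p U E[p U ¬q]]: least fixpoint, start Z0 = Sat(E[p U ¬q]) = {2, 3, 4, 5, 7, 8}, add states in Sat(p) with some successor in Z. Already a fixed point.
Sat(E[p U E[p U ¬q]]) = {2, 3, 4, 5, 7, 8}
|Sat(E[p U E[p U ¬q]])| = |{2, 3, 4, 5, 7, 8}| = 6.

6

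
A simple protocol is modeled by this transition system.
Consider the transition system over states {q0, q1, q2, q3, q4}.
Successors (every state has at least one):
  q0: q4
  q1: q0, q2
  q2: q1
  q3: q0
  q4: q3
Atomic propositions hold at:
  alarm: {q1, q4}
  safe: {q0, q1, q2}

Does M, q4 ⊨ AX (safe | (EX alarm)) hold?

Sat(EX alarm) = {s : some successor in {q1, q4}} = {q0, q2}
Sat(safe | (EX alarm)) = {q0, q1, q2}
Sat(AX (safe | (EX alarm))) = {s : every successor in {q0, q1, q2}} = {q1, q2, q3}
q4 ∉ Sat(AX (safe | (EX alarm))) = {q1, q2, q3}, so the formula does not hold at q4.

No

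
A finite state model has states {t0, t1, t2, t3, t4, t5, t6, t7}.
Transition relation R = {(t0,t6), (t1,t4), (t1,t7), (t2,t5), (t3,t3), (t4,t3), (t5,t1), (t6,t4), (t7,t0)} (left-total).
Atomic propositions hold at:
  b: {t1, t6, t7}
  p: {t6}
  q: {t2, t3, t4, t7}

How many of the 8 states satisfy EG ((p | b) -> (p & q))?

Sat(p | b) = {t1, t6, t7}
Sat(p & q) = ∅
Sat((p | b) -> (p & q)) = {t0, t2, t3, t4, t5}
EG ((p | b) -> (p & q)): greatest fixpoint, start Z0 = {t0, t2, t3, t4, t5}, keep only states in Sat with some successor in Z. Z1 = {t2, t3, t4}; Z2 = {t3, t4}; fixed.
Sat(EG ((p | b) -> (p & q))) = {t3, t4}
|Sat(EG ((p | b) -> (p & q)))| = |{t3, t4}| = 2.

2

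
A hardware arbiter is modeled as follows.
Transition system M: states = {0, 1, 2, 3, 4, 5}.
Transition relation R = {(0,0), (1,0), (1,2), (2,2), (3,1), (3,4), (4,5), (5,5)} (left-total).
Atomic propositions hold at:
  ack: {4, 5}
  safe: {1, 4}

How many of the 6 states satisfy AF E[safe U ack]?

2

E[safe U ack]: least fixpoint, start Z0 = Sat(ack) = {4, 5}, add states in Sat(safe) with some successor in Z. Already a fixed point.
Sat(E[safe U ack]) = {4, 5}
AF E[safe U ack]: least fixpoint, start Z0 = {4, 5}, add states with every successor in Z. Already a fixed point.
Sat(AF E[safe U ack]) = {4, 5}
|Sat(AF E[safe U ack])| = |{4, 5}| = 2.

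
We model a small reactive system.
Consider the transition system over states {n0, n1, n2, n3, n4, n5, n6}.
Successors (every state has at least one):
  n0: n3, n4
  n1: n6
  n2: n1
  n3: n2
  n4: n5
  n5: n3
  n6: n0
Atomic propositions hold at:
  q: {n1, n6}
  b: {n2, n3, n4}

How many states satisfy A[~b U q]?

Sat(~b) = {n0, n1, n5, n6}
A[~b U q]: least fixpoint, start Z0 = Sat(q) = {n1, n6}, add states in Sat(~b) with every successor in Z. Already a fixed point.
Sat(A[~b U q]) = {n1, n6}
|Sat(A[~b U q])| = |{n1, n6}| = 2.

2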